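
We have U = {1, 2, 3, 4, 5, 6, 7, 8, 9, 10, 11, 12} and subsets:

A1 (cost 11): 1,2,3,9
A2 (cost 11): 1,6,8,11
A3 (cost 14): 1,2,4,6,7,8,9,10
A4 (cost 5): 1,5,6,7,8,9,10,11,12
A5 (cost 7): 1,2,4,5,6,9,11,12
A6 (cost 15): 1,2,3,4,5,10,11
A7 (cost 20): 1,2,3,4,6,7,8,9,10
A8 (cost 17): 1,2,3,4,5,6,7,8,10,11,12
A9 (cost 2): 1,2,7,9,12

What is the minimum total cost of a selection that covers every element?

19

A8, A9 cover every element at cost 17 + 2 = 19.
Any cover uses at least 2 sets; among all covering selections none totals below 19.
Greedy by coverage-per-cost would pick A9, A4, A5, A1 for 25 — worse than the optimum 19.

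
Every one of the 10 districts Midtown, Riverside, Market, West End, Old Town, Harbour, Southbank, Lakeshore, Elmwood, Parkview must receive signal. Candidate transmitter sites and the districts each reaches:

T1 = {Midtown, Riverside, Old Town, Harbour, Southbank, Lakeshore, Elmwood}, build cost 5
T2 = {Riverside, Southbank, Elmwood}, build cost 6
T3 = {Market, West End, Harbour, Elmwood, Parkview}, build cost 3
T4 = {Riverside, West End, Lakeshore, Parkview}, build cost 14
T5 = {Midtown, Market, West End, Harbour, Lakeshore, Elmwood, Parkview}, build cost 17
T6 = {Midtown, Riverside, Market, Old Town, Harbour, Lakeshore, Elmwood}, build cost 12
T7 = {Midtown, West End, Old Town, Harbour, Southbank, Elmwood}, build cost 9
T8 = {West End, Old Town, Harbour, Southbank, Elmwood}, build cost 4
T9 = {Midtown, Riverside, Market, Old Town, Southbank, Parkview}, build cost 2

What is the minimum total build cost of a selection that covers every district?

T1, T3 cover every district at build cost 5 + 3 = 8.
Any cover uses at least 2 transmitter sites; among all covering selections none totals below 8.
Greedy by coverage-per-build cost would pick T9, T3, T1 for 10 — worse than the optimum 8.

8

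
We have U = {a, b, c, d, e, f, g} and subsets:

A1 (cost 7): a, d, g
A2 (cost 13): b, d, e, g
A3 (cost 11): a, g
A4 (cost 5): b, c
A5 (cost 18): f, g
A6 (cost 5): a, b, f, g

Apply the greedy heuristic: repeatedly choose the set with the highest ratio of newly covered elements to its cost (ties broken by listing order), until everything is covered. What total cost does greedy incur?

23

Pick 1: A6 adds 4 new (a, b, f, g) at cost 5 (ratio 4/5).
Pick 2: A4 adds 1 new (c) at cost 5 (ratio 1/5).
Pick 3: A2 adds 2 new (d, e) at cost 13 (ratio 2/13).
Greedy total cost: 5 + 5 + 13 = 23.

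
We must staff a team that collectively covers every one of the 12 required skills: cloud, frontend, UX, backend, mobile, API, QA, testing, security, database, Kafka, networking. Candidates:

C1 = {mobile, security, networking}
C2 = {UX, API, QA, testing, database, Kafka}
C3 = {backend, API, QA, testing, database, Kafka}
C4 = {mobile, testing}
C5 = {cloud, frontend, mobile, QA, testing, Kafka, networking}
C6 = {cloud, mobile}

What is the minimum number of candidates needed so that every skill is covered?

4

C1, C2, C3, C5 together cover {cloud, frontend, UX, backend, mobile, API, QA, testing, security, database, Kafka, networking} — every skill.
No 3 of the 6 candidates cover everything (all 20 triples fall short), so 4 is minimum.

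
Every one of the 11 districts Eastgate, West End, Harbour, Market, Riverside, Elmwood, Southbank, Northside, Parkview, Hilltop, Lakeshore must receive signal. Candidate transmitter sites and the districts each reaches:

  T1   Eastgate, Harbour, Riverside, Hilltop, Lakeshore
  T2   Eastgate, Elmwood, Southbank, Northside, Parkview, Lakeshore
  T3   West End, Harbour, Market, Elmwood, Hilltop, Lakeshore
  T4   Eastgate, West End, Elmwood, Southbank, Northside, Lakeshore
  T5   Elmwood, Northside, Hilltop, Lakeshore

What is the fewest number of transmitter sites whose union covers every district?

3

T1, T2, T3 together cover {Eastgate, West End, Harbour, Market, Riverside, Elmwood, Southbank, Northside, Parkview, Hilltop, Lakeshore} — every district.
No 2 of the 5 transmitter sites cover everything (all 10 pairs fall short), so 3 is minimum.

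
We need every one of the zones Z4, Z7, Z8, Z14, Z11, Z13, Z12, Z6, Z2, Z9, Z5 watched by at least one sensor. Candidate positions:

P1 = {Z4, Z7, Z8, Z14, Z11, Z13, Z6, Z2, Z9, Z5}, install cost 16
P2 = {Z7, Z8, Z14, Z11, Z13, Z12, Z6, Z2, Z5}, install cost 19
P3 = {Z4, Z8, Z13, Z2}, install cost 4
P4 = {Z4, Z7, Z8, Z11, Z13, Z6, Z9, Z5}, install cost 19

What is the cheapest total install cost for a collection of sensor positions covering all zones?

P1, P2 cover every zone at install cost 16 + 19 = 35.
Any cover uses at least 2 sensor positions; among all covering selections none totals below 35.

35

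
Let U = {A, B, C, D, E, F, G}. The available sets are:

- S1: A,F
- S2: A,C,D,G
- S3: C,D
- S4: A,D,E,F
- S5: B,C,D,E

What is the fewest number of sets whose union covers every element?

3

S1, S2, S5 together cover {A, B, C, D, E, F, G} — every element.
No 2 of the 5 sets cover everything (all 10 pairs fall short), so 3 is minimum.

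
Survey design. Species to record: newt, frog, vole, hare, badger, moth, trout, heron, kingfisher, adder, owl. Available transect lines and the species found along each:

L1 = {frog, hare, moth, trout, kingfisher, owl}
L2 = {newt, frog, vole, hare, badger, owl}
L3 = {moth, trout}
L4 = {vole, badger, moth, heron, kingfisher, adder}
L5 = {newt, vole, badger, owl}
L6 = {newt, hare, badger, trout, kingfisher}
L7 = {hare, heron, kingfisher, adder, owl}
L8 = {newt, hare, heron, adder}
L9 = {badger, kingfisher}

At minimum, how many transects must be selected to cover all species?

3

L1, L2, L4 together cover {newt, frog, vole, hare, badger, moth, trout, heron, kingfisher, adder, owl} — every species.
No 2 of the 9 transects cover everything (all 36 pairs fall short), so 3 is minimum.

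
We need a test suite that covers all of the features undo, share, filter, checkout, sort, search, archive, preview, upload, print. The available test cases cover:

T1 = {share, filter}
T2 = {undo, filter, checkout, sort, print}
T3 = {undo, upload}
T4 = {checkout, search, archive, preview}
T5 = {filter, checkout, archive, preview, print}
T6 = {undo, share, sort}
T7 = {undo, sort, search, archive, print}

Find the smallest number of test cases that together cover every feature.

T1, T2, T3, T4 together cover {undo, share, filter, checkout, sort, search, archive, preview, upload, print} — every feature.
No 3 of the 7 test cases cover everything (all 35 triples fall short), so 4 is minimum.

4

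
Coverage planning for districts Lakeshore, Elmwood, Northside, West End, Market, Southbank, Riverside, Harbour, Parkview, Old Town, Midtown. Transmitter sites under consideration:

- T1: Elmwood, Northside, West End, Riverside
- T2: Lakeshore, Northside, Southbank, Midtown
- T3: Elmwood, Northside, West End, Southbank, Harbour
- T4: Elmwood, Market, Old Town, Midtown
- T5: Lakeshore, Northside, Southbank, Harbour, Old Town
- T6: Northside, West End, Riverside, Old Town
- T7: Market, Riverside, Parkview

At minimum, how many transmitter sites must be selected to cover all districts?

T1, T2, T5, T7 together cover {Lakeshore, Elmwood, Northside, West End, Market, Southbank, Riverside, Harbour, Parkview, Old Town, Midtown} — every district.
No 3 of the 7 transmitter sites cover everything (all 35 triples fall short), so 4 is minimum.

4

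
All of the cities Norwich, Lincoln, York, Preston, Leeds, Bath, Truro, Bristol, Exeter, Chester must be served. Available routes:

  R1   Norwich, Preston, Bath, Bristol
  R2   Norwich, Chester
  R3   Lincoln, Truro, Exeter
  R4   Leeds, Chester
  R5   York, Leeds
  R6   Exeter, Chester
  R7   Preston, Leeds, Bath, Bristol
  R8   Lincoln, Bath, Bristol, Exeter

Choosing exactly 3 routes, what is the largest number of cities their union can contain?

Choosing R1, R3, R4 covers {Norwich, Lincoln, Preston, Leeds, Bath, Truro, Bristol, Exeter, Chester} — 9 cities.
No choice of 3 routes does better; here York is left uncovered.

9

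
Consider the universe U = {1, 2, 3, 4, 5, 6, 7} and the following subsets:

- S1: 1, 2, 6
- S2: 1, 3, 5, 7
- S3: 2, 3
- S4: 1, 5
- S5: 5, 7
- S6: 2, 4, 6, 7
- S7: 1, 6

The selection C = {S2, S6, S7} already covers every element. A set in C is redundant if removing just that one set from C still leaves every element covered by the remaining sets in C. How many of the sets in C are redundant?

1

Drop S2: 3, 5 uncovered — not redundant.
Drop S6: 2, 4 uncovered — not redundant.
Drop S7: the rest still cover every element — redundant.
1 redundant: S7.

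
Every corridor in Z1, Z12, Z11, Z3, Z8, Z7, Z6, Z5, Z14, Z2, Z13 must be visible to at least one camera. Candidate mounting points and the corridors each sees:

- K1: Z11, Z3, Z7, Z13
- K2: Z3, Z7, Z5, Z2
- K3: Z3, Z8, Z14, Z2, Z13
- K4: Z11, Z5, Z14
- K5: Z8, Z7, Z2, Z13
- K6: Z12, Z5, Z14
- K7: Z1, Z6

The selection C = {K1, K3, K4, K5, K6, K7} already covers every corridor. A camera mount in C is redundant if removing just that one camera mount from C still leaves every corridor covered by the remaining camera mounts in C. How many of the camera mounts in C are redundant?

4

Drop K1: the rest still cover every corridor — redundant.
Drop K3: the rest still cover every corridor — redundant.
Drop K4: the rest still cover every corridor — redundant.
Drop K5: the rest still cover every corridor — redundant.
Drop K6: Z12 uncovered — not redundant.
Drop K7: Z1, Z6 uncovered — not redundant.
4 redundant: K1, K3, K4, K5.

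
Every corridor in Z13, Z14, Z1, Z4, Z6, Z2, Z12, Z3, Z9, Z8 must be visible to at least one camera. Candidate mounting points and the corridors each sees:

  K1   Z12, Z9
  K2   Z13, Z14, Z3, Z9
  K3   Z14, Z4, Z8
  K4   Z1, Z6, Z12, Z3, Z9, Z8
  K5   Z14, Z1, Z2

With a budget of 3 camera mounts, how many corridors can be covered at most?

9

Choosing K2, K3, K4 covers {Z13, Z14, Z1, Z4, Z6, Z12, Z3, Z9, Z8} — 9 corridors.
No choice of 3 camera mounts does better; here Z2 is left uncovered.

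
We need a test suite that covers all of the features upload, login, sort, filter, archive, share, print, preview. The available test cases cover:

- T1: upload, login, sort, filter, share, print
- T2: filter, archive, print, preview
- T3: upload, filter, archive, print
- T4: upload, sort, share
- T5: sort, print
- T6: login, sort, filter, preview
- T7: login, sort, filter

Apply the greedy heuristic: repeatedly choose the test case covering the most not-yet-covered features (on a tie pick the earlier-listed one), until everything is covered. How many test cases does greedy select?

2

Pick 1: T1 covers 6 new features (upload, login, sort, filter, share, print).
Pick 2: T2 covers 2 new features (archive, preview).
Greedy uses 2 test cases.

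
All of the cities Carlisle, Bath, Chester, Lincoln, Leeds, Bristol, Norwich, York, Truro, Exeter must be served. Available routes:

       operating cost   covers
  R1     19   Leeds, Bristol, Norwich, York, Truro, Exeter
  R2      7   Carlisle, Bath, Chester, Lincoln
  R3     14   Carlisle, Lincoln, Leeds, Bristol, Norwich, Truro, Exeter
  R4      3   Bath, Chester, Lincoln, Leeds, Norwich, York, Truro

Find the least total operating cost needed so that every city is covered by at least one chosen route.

17

R3, R4 cover every city at operating cost 14 + 3 = 17.
Any cover uses at least 2 routes; among all covering selections none totals below 17.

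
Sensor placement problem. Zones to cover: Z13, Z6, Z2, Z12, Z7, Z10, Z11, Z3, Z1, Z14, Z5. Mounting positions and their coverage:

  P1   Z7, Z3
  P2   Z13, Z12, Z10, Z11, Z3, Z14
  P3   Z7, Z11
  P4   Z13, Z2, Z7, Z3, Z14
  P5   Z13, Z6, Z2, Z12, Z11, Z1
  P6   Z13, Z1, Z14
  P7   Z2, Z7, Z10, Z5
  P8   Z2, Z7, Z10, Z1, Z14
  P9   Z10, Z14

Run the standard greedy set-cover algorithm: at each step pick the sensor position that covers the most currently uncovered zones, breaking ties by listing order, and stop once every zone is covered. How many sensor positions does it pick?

Pick 1: P2 covers 6 new zones (Z13, Z12, Z10, Z11, Z3, Z14).
Pick 2: P5 covers 3 new zones (Z6, Z2, Z1).
Pick 3: P7 covers 2 new zones (Z7, Z5).
Greedy uses 3 sensor positions.

3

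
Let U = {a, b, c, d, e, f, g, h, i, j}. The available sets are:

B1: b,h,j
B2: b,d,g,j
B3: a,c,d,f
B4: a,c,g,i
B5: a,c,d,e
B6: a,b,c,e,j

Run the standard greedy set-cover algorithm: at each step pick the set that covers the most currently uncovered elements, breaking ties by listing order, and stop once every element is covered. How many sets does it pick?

5

Pick 1: B6 covers 5 new elements (a, b, c, e, j).
Pick 2: B2 covers 2 new elements (d, g).
Pick 3: B1 covers 1 new elements (h).
Pick 4: B3 covers 1 new elements (f).
Pick 5: B4 covers 1 new elements (i).
Greedy uses 5 sets. (The true minimum is 4.)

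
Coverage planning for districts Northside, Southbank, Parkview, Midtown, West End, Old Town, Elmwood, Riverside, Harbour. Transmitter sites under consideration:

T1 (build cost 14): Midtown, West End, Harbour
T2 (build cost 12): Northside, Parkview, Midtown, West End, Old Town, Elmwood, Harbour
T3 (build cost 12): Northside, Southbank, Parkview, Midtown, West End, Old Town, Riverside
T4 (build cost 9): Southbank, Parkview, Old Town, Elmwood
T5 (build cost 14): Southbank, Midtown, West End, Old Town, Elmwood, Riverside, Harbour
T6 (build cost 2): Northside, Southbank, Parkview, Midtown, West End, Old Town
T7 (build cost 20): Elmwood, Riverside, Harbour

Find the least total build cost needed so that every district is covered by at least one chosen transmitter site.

16

T5, T6 cover every district at build cost 14 + 2 = 16.
Any cover uses at least 2 transmitter sites; among all covering selections none totals below 16.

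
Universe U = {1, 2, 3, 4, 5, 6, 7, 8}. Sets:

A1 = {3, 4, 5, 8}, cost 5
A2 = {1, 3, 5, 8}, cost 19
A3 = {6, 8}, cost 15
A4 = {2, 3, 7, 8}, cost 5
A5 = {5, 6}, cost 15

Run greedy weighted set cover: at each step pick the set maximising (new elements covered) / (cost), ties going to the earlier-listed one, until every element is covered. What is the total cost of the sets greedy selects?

44

Pick 1: A1 adds 4 new (3, 4, 5, 8) at cost 5 (ratio 4/5).
Pick 2: A4 adds 2 new (2, 7) at cost 5 (ratio 2/5).
Pick 3: A3 adds 1 new (6) at cost 15 (ratio 1/15).
Pick 4: A2 adds 1 new (1) at cost 19 (ratio 1/19).
Greedy total cost: 5 + 5 + 15 + 19 = 44.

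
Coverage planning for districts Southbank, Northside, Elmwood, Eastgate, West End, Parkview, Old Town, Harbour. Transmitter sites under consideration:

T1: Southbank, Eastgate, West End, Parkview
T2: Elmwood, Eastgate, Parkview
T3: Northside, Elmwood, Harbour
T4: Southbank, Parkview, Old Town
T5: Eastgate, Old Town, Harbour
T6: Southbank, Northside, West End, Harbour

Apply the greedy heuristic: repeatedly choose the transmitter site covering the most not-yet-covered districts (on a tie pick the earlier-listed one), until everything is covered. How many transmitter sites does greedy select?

Pick 1: T1 covers 4 new districts (Southbank, Eastgate, West End, Parkview).
Pick 2: T3 covers 3 new districts (Northside, Elmwood, Harbour).
Pick 3: T4 covers 1 new districts (Old Town).
Greedy uses 3 transmitter sites.

3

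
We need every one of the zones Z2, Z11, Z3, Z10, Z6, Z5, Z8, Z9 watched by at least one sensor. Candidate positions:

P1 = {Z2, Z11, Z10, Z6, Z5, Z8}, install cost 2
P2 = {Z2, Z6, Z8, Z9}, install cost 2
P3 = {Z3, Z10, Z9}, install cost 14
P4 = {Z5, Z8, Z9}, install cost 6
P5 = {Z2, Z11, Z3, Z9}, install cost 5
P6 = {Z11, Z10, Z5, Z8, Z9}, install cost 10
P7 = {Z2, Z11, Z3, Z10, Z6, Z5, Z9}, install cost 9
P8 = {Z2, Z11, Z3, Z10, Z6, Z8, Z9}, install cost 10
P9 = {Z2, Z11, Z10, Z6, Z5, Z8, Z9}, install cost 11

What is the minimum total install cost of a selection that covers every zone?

7

P1, P5 cover every zone at install cost 2 + 5 = 7.
Any cover uses at least 2 sensor positions; among all covering selections none totals below 7.
Greedy by coverage-per-install cost would pick P1, P2, P5 for 9 — worse than the optimum 7.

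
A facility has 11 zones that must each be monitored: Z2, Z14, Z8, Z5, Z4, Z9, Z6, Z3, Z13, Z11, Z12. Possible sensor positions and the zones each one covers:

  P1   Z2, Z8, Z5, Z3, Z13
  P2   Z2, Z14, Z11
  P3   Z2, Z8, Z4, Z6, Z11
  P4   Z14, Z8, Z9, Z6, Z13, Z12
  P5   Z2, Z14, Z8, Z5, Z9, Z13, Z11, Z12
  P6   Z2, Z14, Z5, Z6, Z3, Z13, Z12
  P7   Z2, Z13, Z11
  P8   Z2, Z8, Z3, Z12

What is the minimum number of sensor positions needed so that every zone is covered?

3

P1, P3, P4 together cover {Z2, Z14, Z8, Z5, Z4, Z9, Z6, Z3, Z13, Z11, Z12} — every zone.
No 2 of the 8 sensor positions cover everything (all 28 pairs fall short), so 3 is minimum.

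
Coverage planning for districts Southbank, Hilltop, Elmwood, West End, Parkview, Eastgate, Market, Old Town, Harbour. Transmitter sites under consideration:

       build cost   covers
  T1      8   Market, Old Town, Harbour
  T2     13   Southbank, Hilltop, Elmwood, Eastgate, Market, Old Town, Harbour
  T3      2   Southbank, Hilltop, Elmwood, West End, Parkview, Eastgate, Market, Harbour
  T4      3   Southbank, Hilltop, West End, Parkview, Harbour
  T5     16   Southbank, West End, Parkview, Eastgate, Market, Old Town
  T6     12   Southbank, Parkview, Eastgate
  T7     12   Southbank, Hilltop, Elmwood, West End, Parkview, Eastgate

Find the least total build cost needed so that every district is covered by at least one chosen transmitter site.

T1, T3 cover every district at build cost 8 + 2 = 10.
Any cover uses at least 2 transmitter sites; among all covering selections none totals below 10.

10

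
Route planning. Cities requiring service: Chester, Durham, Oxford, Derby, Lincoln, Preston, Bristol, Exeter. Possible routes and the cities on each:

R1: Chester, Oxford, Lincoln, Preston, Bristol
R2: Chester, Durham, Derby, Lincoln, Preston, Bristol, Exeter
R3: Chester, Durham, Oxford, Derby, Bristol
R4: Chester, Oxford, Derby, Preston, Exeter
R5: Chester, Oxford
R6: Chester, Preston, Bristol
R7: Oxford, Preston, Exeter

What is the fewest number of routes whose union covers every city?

R1, R2 together cover {Chester, Durham, Oxford, Derby, Lincoln, Preston, Bristol, Exeter} — every city.
No single route contains all 8 cities, so 2 is optimal.

2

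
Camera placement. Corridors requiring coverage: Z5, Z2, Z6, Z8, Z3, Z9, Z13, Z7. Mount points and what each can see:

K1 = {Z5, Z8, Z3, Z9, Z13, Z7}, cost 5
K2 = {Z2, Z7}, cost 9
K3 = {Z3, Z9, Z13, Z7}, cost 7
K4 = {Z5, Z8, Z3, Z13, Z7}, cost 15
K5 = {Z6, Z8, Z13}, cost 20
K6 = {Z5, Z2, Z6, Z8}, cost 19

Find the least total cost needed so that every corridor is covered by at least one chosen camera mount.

24

K1, K6 cover every corridor at cost 5 + 19 = 24.
Any cover uses at least 2 camera mounts; among all covering selections none totals below 24.
Greedy by coverage-per-cost would pick K1, K2, K6 for 33 — worse than the optimum 24.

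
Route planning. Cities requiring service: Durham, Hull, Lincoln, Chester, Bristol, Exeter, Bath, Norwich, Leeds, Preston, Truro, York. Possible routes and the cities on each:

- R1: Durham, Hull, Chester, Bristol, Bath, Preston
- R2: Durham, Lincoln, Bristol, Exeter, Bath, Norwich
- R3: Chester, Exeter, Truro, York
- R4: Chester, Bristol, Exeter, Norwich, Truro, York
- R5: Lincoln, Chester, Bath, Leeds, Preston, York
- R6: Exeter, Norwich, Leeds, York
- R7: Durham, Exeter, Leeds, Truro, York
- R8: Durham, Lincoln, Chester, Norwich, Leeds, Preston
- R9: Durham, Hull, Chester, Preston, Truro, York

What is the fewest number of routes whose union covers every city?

R1, R2, R7 together cover {Durham, Hull, Lincoln, Chester, Bristol, Exeter, Bath, Norwich, Leeds, Preston, Truro, York} — every city.
No 2 of the 9 routes cover everything (all 36 pairs fall short), so 3 is minimum.

3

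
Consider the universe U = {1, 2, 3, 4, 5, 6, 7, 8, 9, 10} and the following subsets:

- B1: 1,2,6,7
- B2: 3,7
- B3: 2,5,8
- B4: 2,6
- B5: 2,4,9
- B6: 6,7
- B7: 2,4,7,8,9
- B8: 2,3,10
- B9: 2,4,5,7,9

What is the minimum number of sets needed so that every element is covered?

B1, B3, B5, B8 together cover {1, 2, 3, 4, 5, 6, 7, 8, 9, 10} — every element.
No 3 of the 9 sets cover everything (all 84 triples fall short), so 4 is minimum.

4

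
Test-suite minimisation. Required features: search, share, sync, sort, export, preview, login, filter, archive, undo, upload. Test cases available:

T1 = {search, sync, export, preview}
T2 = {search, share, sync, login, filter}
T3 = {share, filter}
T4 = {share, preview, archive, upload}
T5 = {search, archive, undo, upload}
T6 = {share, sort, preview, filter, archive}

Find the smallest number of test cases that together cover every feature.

4

T1, T2, T5, T6 together cover {search, share, sync, sort, export, preview, login, filter, archive, undo, upload} — every feature.
No 3 of the 6 test cases cover everything (all 20 triples fall short), so 4 is minimum.
Greedy (largest uncovered first) would take T2, T4, T1, T5, T6 — 5 test cases — but 4 suffice.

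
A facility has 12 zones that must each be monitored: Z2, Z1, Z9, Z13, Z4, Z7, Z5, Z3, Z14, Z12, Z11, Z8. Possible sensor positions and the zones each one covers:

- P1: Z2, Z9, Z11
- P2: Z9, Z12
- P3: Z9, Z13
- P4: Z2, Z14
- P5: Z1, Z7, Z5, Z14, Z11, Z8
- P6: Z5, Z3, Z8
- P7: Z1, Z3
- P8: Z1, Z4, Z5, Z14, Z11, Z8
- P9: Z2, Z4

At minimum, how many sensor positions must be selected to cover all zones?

5

P2, P3, P5, P6, P9 together cover {Z2, Z1, Z9, Z13, Z4, Z7, Z5, Z3, Z14, Z12, Z11, Z8} — every zone.
No 4 of the 9 sensor positions cover everything (all 126 size-4 selections fall short), so 5 is minimum.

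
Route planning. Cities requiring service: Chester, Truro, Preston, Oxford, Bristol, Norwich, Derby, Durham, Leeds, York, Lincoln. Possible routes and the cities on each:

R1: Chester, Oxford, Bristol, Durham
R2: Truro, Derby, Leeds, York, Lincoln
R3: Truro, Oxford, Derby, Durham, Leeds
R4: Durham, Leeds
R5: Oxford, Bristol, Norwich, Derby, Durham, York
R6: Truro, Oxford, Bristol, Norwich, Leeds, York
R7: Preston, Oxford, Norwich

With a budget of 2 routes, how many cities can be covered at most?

Choosing R1, R2 covers {Chester, Truro, Oxford, Bristol, Derby, Durham, Leeds, York, Lincoln} — 9 cities.
No choice of 2 routes does better; here Preston, Norwich are left uncovered.

9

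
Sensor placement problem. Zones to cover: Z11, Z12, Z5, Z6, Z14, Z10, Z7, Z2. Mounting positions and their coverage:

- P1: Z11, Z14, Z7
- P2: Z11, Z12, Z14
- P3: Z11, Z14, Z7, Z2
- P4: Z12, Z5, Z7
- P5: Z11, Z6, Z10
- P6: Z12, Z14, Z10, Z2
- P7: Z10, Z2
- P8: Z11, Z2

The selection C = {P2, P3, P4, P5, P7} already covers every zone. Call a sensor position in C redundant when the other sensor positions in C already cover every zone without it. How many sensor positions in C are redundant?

3

Drop P2: the rest still cover every zone — redundant.
Drop P3: the rest still cover every zone — redundant.
Drop P4: Z5 uncovered — not redundant.
Drop P5: Z6 uncovered — not redundant.
Drop P7: the rest still cover every zone — redundant.
3 redundant: P2, P3, P7.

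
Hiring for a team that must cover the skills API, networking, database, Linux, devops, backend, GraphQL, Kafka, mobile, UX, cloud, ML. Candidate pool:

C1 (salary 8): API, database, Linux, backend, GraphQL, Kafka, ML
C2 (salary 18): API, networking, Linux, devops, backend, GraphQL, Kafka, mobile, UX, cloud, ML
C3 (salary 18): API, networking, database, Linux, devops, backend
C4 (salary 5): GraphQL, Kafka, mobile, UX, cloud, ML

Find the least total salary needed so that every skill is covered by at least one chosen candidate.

23

C3, C4 cover every skill at salary 18 + 5 = 23.
Any cover uses at least 2 candidates; among all covering selections none totals below 23.
Greedy by coverage-per-salary would pick C4, C1, C2 for 31 — worse than the optimum 23.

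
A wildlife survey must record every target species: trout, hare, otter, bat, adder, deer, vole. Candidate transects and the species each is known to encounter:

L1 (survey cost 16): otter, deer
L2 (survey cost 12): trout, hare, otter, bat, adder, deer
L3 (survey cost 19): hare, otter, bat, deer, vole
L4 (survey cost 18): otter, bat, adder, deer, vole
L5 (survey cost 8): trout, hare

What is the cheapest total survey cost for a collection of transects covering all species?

26

L4, L5 cover every species at survey cost 18 + 8 = 26.
Any cover uses at least 2 transects; among all covering selections none totals below 26.
Greedy by coverage-per-survey cost would pick L2, L4 for 30 — worse than the optimum 26.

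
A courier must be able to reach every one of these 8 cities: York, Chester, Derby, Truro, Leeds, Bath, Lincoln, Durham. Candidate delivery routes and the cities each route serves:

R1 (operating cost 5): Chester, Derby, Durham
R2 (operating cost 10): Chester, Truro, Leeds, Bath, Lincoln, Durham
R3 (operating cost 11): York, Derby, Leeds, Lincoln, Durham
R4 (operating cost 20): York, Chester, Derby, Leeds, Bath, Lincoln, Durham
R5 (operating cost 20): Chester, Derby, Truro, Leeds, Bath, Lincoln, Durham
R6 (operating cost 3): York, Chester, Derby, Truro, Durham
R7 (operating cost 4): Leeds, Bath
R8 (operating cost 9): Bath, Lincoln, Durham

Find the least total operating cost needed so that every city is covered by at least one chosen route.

R2, R6 cover every city at operating cost 10 + 3 = 13.
Any cover uses at least 2 routes; among all covering selections none totals below 13.

13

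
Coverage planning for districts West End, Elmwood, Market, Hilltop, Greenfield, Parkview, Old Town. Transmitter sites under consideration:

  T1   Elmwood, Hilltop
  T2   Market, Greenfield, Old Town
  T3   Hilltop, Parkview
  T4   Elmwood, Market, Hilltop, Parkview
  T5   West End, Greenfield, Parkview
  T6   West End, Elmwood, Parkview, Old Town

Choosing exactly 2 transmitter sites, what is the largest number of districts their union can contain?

6

Choosing T2, T4 covers {Elmwood, Market, Hilltop, Greenfield, Parkview, Old Town} — 6 districts.
No choice of 2 transmitter sites does better; here West End is left uncovered.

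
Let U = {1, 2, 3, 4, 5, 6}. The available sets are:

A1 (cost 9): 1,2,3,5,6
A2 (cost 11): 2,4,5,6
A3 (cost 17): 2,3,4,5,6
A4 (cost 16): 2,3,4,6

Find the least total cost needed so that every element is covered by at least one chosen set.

20

A1, A2 cover every element at cost 9 + 11 = 20.
Any cover uses at least 2 sets; among all covering selections none totals below 20.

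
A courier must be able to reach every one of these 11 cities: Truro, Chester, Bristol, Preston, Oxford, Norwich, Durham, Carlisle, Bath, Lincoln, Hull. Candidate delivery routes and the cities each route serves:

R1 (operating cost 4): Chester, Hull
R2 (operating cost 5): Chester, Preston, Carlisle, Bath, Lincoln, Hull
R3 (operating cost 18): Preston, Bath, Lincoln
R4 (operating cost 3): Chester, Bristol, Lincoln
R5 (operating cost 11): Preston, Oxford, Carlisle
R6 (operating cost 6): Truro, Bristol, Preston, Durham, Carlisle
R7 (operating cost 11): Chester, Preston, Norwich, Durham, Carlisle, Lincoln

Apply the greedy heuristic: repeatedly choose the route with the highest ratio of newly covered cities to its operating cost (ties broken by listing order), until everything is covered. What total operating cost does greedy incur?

33

Pick 1: R2 adds 6 new (Chester, Preston, Carlisle, Bath, Lincoln, Hull) at operating cost 5 (ratio 6/5).
Pick 2: R6 adds 3 new (Truro, Bristol, Durham) at operating cost 6 (ratio 3/6).
Pick 3: R5 adds 1 new (Oxford) at operating cost 11 (ratio 1/11).
Pick 4: R7 adds 1 new (Norwich) at operating cost 11 (ratio 1/11).
Greedy total operating cost: 5 + 6 + 11 + 11 = 33.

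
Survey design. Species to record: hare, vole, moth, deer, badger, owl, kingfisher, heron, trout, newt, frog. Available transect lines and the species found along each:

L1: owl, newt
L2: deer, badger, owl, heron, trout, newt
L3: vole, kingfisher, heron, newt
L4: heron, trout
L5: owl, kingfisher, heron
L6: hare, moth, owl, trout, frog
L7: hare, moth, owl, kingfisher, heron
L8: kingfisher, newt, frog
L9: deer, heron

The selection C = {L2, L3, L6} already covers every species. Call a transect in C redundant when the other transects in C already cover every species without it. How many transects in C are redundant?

Drop L2: deer, badger uncovered — not redundant.
Drop L3: vole, kingfisher uncovered — not redundant.
Drop L6: hare, moth, frog uncovered — not redundant.
None of the transects in C is redundant.

0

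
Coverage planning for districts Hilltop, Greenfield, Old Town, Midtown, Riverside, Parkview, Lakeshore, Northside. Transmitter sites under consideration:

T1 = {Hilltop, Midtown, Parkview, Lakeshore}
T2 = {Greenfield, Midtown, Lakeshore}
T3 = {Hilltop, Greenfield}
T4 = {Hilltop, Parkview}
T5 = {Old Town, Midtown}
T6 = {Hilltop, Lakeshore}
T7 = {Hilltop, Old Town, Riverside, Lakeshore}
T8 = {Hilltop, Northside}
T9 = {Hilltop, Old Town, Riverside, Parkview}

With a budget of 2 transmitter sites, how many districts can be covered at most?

Choosing T2, T9 covers {Hilltop, Greenfield, Old Town, Midtown, Riverside, Parkview, Lakeshore} — 7 districts.
No choice of 2 transmitter sites does better; here Northside is left uncovered.

7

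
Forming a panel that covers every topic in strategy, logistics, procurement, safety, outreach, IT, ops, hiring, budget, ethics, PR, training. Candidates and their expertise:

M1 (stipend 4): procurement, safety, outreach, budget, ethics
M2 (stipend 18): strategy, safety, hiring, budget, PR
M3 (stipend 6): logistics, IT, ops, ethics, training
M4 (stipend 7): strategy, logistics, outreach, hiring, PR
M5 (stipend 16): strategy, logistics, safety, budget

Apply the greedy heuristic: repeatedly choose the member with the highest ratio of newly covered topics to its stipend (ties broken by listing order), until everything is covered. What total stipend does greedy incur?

Pick 1: M1 adds 5 new (procurement, safety, outreach, budget, ethics) at stipend 4 (ratio 5/4).
Pick 2: M3 adds 4 new (logistics, IT, ops, training) at stipend 6 (ratio 4/6).
Pick 3: M4 adds 3 new (strategy, hiring, PR) at stipend 7 (ratio 3/7).
Greedy total stipend: 4 + 6 + 7 = 17.

17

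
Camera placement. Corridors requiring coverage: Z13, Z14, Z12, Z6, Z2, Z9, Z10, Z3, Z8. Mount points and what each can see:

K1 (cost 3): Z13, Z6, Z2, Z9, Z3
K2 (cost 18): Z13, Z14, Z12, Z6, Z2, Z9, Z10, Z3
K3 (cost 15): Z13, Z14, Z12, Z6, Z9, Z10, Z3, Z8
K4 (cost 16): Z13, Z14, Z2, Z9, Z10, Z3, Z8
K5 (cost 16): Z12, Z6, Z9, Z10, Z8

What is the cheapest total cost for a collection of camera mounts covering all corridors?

18

K1, K3 cover every corridor at cost 3 + 15 = 18.
Any cover uses at least 2 camera mounts; among all covering selections none totals below 18.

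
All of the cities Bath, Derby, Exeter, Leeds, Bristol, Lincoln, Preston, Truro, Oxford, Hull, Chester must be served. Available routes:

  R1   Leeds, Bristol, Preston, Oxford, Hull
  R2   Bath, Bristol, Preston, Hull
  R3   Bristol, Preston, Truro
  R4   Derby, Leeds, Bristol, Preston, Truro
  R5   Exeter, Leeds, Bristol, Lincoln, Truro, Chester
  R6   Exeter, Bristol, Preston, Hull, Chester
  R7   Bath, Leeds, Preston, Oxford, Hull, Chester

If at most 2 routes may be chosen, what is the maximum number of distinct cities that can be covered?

Choosing R5, R7 covers {Bath, Exeter, Leeds, Bristol, Lincoln, Preston, Truro, Oxford, Hull, Chester} — 10 cities.
No choice of 2 routes does better; here Derby is left uncovered.

10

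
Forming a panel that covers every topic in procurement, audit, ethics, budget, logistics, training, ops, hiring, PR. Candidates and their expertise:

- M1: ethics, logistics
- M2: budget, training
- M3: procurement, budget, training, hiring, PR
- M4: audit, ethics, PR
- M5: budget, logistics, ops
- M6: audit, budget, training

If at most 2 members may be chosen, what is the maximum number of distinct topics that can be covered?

Choosing M1, M3 covers {procurement, ethics, budget, logistics, training, hiring, PR} — 7 topics.
No choice of 2 members does better; here audit, ops are left uncovered.

7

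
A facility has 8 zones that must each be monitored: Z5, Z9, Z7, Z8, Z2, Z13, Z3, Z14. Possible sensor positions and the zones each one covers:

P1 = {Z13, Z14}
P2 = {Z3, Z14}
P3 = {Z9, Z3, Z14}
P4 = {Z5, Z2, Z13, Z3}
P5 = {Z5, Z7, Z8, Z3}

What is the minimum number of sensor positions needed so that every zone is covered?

3

P3, P4, P5 together cover {Z5, Z9, Z7, Z8, Z2, Z13, Z3, Z14} — every zone.
No 2 of the 5 sensor positions cover everything (all 10 pairs fall short), so 3 is minimum.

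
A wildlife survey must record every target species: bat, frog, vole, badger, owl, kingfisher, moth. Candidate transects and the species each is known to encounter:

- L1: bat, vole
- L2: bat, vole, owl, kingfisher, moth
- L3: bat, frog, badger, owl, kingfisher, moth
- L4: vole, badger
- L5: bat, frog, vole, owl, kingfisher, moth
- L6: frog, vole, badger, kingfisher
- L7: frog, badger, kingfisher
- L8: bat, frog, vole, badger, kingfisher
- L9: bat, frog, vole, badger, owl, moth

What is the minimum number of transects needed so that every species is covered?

L1, L3 together cover {bat, frog, vole, badger, owl, kingfisher, moth} — every species.
No single transect contains all 7 species, so 2 is optimal.

2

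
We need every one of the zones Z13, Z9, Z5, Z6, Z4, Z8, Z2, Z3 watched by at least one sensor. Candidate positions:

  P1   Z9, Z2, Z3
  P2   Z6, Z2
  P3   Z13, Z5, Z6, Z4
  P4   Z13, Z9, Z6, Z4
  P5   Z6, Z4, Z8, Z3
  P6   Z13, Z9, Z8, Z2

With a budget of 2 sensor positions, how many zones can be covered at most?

Choosing P1, P3 covers {Z13, Z9, Z5, Z6, Z4, Z2, Z3} — 7 zones.
No choice of 2 sensor positions does better; here Z8 is left uncovered.

7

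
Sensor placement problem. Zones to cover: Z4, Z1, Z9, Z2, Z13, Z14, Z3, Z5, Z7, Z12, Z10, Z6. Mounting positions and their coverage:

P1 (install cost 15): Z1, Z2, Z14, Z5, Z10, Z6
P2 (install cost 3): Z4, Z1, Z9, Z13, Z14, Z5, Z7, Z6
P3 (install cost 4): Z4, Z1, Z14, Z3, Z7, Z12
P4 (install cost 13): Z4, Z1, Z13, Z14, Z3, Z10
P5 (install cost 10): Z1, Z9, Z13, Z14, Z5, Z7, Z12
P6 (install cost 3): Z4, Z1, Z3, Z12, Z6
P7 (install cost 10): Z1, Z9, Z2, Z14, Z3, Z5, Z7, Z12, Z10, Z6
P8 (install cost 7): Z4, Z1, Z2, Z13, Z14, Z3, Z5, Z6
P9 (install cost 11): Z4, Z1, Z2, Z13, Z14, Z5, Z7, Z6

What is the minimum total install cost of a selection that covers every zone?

13

P2, P7 cover every zone at install cost 3 + 10 = 13.
Any cover uses at least 2 sensor positions; among all covering selections none totals below 13.
Greedy by coverage-per-install cost would pick P2, P6, P7 for 16 — worse than the optimum 13.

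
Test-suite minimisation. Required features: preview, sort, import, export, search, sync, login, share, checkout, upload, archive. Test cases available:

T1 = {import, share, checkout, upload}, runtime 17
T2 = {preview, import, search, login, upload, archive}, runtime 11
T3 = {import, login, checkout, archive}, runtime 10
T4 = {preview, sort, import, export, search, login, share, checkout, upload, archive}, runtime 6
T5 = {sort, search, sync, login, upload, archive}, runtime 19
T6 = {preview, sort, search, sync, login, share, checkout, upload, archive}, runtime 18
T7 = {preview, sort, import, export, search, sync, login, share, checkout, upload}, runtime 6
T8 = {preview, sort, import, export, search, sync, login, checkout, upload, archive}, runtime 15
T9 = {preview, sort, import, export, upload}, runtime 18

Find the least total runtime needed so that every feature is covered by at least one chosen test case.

T4, T7 cover every feature at runtime 6 + 6 = 12.
Any cover uses at least 2 test cases; among all covering selections none totals below 12.

12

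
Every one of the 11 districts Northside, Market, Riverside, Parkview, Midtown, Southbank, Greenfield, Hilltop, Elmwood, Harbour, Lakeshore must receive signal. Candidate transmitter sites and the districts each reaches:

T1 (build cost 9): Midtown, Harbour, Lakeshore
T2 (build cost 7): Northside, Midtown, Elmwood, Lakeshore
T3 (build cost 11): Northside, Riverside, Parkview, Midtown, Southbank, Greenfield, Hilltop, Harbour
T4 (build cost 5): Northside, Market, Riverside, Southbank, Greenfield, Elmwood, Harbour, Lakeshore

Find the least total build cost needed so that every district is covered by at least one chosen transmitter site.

16

T3, T4 cover every district at build cost 11 + 5 = 16.
Any cover uses at least 2 transmitter sites; among all covering selections none totals below 16.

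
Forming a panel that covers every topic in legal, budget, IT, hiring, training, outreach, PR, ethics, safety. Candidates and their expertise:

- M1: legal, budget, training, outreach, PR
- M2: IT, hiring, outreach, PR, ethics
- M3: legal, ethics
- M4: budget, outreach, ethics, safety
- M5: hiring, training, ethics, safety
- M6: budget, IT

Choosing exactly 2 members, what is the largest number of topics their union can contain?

Choosing M1, M2 covers {legal, budget, IT, hiring, training, outreach, PR, ethics} — 8 topics.
No choice of 2 members does better; here safety is left uncovered.

8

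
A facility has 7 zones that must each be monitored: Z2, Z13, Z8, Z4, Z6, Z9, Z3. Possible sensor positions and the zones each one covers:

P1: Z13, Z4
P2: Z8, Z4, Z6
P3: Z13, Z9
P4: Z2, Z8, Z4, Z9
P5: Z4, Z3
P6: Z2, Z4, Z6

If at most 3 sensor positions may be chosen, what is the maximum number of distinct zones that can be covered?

Choosing P1, P2, P4 covers {Z2, Z13, Z8, Z4, Z6, Z9} — 6 zones.
No choice of 3 sensor positions does better; here Z3 is left uncovered.

6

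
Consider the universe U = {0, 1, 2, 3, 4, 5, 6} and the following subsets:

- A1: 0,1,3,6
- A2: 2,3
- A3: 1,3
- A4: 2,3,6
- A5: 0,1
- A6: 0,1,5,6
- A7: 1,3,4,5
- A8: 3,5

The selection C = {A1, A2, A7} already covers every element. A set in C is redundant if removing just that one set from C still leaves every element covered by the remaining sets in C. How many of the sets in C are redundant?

0

Drop A1: 0, 6 uncovered — not redundant.
Drop A2: 2 uncovered — not redundant.
Drop A7: 4, 5 uncovered — not redundant.
None of the sets in C is redundant.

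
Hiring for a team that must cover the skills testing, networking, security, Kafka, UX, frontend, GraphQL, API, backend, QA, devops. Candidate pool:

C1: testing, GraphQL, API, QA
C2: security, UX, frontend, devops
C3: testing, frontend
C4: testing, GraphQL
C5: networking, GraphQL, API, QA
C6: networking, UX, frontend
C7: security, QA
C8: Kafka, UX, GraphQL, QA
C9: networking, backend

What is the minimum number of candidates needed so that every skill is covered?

4

C1, C2, C8, C9 together cover {testing, networking, security, Kafka, UX, frontend, GraphQL, API, backend, QA, devops} — every skill.
No 3 of the 9 candidates cover everything (all 84 triples fall short), so 4 is minimum.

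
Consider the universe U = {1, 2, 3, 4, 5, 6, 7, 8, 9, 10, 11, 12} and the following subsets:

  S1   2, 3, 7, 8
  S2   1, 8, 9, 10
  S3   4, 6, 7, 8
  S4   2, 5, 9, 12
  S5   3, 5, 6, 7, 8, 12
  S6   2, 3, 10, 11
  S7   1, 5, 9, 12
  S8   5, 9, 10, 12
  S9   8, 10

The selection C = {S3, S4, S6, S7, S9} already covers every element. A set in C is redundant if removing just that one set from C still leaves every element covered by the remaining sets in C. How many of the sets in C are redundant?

2

Drop S3: 4, 6, 7 uncovered — not redundant.
Drop S4: the rest still cover every element — redundant.
Drop S6: 3, 11 uncovered — not redundant.
Drop S7: 1 uncovered — not redundant.
Drop S9: the rest still cover every element — redundant.
2 redundant: S4, S9.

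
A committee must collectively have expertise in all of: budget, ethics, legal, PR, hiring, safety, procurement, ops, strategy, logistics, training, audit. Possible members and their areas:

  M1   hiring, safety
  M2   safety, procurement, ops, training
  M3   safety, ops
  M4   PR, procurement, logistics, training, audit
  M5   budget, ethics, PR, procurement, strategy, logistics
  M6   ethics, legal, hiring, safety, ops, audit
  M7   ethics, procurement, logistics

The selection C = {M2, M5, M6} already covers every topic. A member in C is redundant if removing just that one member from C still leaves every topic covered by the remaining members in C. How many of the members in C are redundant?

Drop M2: training uncovered — not redundant.
Drop M5: budget, PR, strategy, logistics uncovered — not redundant.
Drop M6: legal, hiring, audit uncovered — not redundant.
None of the members in C is redundant.

0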